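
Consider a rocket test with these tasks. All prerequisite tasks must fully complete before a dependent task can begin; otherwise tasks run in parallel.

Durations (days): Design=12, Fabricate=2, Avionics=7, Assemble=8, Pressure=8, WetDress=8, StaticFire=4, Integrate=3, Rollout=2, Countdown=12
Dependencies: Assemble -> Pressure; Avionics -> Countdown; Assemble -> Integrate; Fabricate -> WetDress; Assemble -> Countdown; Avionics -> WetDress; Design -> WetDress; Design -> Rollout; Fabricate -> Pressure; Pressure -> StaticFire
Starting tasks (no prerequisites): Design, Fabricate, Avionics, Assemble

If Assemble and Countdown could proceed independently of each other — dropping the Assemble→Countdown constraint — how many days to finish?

Before: longest chain Design→WetDress = 12+8 = 20, finish 20.
Without Assemble→Countdown, Countdown's earliest start moves from 8 to 7.
The longest chain is now Design→WetDress = 12+8 = 20, so the job takes 20 days.

20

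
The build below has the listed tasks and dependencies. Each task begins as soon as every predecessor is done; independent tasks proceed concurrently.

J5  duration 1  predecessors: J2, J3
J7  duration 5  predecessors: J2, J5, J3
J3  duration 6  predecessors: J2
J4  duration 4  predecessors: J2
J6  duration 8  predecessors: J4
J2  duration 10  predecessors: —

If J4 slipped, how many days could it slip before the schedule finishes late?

0

The longest chain is J2→J3→J5→J7 = 10+6+1+5 = 22; overall finish 22 days.
Longest path through J4: 22 days (earliest finish 14, latest finish 14).
Slack of J4 = 10 − 10 = 0 days.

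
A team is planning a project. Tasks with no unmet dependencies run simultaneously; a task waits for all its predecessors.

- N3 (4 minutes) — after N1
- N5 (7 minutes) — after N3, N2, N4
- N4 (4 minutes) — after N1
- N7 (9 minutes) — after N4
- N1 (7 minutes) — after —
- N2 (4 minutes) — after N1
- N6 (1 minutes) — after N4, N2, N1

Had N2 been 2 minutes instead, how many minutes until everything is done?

20

The binding path is N1→N4→N7 = 7+4+9 = 20; finish at 20 minutes.
The longest path through N2 is only 18 minutes, so N2 has float 2.
That remains the longest chain; total 20 minutes.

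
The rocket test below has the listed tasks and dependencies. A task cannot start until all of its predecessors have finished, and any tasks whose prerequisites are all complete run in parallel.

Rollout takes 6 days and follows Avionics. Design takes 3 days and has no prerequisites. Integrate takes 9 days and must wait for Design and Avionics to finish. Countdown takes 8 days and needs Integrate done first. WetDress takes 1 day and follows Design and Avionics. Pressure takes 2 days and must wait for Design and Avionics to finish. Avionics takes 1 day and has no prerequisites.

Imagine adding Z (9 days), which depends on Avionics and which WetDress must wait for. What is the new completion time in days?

Originally the job takes 20 days.
With Z inserted, WetDress now waits for max(Design, Avionics, Z).
New critical path: Design→Integrate→Countdown = 3+9+8 = 20 ⇒ 20 days.

20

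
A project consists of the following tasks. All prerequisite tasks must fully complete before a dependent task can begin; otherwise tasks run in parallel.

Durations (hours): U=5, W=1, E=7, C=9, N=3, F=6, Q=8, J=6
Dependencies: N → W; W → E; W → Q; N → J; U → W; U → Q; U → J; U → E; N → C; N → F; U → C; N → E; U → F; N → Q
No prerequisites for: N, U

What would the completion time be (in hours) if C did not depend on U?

Before: longest chain U→W→Q = 5+1+8 = 14, finish 14.
Without U→C, C's earliest start moves from 5 to 3.
After: U→W→Q = 5+1+8 = 14 → 14 hours.

14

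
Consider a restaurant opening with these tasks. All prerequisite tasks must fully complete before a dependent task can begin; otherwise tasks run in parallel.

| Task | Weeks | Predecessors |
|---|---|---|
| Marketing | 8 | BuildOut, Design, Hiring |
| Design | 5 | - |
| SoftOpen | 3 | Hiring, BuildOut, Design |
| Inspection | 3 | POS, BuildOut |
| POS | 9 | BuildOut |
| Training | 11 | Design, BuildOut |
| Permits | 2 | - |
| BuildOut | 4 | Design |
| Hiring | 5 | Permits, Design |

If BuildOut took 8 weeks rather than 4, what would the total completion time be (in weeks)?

25

As given, the longest chain is Design→BuildOut→POS→Inspection = 5+4+9+3 = 21, so the finish is 21 weeks.
BuildOut lies on that path, so at 8 weeks the path becomes 25 weeks.
That remains the longest chain; total 25 weeks.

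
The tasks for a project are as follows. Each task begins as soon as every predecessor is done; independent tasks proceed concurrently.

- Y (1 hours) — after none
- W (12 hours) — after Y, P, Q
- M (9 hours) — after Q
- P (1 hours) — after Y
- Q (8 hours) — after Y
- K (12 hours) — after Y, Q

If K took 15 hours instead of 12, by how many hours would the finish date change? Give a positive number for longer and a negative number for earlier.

3

The binding path is Y→Q→K = 1+8+12 = 21; finish at 21 hours.
K lies on that path, so at 15 hours the path becomes 24 hours.
No other chain overtakes it, so the finish is 24 hours.
Change in finish: 24 − 21 = +3 hours.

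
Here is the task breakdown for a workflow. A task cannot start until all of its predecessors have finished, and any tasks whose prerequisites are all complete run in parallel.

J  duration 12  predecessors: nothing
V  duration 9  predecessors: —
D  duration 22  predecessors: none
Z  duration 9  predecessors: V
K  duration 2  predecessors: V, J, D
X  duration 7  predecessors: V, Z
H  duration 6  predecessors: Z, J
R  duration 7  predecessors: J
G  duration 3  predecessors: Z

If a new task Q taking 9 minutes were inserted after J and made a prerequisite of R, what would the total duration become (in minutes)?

Originally the schedule takes 25 minutes.
With Q inserted, R now waits for max(J, Q).
New critical path: J→Q→R = 12+9+7 = 28 ⇒ 28 minutes.

28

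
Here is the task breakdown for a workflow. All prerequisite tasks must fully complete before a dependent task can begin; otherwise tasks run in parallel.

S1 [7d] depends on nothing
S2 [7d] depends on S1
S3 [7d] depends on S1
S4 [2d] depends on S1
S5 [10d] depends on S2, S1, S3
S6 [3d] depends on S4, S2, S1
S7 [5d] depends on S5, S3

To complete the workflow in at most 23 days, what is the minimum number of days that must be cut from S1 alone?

6

Current finish: 29 days; target: 23.
S1 is on every critical path, so each day cut from S1 cuts the finish by one (this holds down to a finish of 23).
Need 29 − 23 = 6 days off S1 → S1 becomes 1 day, finish becomes 23.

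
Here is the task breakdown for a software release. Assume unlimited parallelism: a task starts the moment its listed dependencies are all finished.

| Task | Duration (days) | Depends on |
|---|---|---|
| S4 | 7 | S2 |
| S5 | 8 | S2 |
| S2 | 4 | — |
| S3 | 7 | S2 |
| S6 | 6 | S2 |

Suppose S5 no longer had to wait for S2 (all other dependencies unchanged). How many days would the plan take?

Original critical path: S2→S5 = 4+8 = 12 ⇒ 12 days.
Without S2→S5, S5's earliest start moves from 4 to 0.
After: S2→S3 = 4+7 = 11 → 11 days.

11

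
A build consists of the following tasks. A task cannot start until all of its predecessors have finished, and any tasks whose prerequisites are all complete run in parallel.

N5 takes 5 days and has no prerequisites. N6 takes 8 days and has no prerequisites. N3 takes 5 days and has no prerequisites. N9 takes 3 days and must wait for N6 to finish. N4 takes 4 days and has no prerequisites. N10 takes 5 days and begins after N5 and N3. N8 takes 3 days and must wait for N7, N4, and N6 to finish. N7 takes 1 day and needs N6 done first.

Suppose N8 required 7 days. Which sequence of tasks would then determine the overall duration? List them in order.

Actual critical path: N6→N7→N8 = 8+1+3 = 12 ⇒ 12 days.
Since N8 is critical, the +4 change carries straight to that chain (now 16 days).
That remains the longest chain; total 16 days.

N6, N7, N8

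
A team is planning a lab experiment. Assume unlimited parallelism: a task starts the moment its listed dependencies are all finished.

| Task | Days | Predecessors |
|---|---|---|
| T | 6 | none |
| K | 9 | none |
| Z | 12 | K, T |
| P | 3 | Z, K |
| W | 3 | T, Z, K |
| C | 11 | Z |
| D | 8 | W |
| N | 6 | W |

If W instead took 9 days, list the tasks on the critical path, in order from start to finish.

Actual critical path: K→Z→W→D = 9+12+3+8 = 32 ⇒ 32 days.
W is on the critical path; changing it to 9 makes that path 38 days.
That remains the longest chain; total 38 days.

K, Z, W, D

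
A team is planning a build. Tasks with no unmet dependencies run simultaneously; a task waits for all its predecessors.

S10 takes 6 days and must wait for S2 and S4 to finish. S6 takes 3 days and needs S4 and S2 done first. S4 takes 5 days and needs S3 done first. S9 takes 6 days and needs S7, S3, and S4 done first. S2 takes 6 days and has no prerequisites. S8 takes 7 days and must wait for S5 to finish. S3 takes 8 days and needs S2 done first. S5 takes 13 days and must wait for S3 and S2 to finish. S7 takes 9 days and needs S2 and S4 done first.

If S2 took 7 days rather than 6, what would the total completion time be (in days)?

Actual critical path: S2→S3→S4→S7→S9 = 6+8+5+9+6 = 34 ⇒ 34 days.
S2 is on the critical path; changing it to 7 makes that path 35 days.
That remains the longest chain; total 35 days.

35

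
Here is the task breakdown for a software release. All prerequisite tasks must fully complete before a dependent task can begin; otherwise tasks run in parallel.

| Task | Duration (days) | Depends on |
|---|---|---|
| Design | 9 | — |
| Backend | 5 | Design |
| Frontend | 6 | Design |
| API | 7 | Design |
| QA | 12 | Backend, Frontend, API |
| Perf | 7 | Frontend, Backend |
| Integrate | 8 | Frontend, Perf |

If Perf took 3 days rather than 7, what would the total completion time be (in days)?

Baseline: Design→Frontend→Perf→Integrate = 9+6+7+8 = 30 → 30 days.
Since Perf is critical, the -4 change carries straight to that chain (now 26 days).
The binding chain switches to Design→API→QA = 9+7+12 = 28; finish 28 days.

28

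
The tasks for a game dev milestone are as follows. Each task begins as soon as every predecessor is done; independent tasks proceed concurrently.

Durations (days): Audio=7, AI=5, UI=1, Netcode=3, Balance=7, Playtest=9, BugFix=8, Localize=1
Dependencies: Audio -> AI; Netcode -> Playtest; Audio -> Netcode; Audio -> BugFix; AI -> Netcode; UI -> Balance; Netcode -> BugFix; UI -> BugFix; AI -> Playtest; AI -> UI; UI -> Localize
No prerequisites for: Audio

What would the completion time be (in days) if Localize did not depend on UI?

24

Before: longest chain Audio→AI→Netcode→Playtest = 7+5+3+9 = 24, finish 24.
Without UI→Localize, Localize's earliest start moves from 13 to 0.
New critical path: Audio→AI→Netcode→Playtest = 7+5+3+9 = 24 ⇒ 24 days.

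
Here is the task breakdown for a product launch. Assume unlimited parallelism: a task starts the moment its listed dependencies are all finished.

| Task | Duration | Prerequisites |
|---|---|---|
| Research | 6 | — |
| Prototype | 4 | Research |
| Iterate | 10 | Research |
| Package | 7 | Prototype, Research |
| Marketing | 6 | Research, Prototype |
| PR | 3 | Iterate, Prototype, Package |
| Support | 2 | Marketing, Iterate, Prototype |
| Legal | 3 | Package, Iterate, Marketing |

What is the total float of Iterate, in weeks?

1

Research→Prototype→Package→PR = 6+4+7+3 = 20 sets the makespan at 20 weeks.
The longest chain containing Iterate totals 19 weeks.
So Iterate can slip 17 − 16 = 1 week.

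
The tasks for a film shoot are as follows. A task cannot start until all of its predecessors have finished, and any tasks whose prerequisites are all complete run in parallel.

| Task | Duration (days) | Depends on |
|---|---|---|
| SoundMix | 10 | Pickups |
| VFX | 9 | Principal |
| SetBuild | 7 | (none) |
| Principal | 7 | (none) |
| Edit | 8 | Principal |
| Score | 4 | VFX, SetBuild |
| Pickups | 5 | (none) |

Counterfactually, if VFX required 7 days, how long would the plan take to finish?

As given, the longest chain is Principal→VFX→Score = 7+9+4 = 20, so the finish is 20 days.
VFX lies on that path, so at 7 days the path becomes 18 days.
The critical path is still Principal→VFX→Score; finish is now 18 days.

18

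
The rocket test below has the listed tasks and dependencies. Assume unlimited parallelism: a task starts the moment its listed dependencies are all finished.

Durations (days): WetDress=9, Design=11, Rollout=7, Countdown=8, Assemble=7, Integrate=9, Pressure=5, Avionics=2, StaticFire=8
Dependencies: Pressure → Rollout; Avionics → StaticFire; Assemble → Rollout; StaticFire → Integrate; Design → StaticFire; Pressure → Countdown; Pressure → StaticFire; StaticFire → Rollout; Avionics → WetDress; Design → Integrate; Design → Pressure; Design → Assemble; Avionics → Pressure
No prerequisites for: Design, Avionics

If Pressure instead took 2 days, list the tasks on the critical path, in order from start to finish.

Design, Pressure, StaticFire, Integrate

As given, the longest chain is Design→Pressure→StaticFire→Integrate = 11+5+8+9 = 33, so the finish is 33 days.
Pressure is on the critical path; changing it to 2 makes that path 30 days.
No other chain overtakes it, so the finish is 30 days.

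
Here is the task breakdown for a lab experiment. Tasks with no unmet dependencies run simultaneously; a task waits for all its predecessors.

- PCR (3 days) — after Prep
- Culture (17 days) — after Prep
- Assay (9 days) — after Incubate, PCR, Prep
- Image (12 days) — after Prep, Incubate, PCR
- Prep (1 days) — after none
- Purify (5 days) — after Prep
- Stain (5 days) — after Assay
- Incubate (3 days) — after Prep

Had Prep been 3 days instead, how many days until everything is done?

Actual critical path: Prep→Culture = 1+17 = 18 ⇒ 18 days.
Prep is on the critical path; changing it to 3 makes that path 20 days.
That remains the longest chain; total 20 days.

20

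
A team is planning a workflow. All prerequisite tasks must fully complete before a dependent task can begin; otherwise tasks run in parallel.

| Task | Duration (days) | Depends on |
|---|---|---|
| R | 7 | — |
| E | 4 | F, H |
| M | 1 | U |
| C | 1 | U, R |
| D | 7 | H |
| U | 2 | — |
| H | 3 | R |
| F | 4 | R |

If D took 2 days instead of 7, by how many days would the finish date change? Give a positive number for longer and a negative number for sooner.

Critical path before the change: R→H→D = 7+3+7 = 17 giving 17 days.
D lies on that path, so at 2 days the path becomes 12 days.
New critical path: R→F→E = 7+4+4 = 15 ⇒ 15 days.
Change in finish: 15 − 17 = -2 days.

-2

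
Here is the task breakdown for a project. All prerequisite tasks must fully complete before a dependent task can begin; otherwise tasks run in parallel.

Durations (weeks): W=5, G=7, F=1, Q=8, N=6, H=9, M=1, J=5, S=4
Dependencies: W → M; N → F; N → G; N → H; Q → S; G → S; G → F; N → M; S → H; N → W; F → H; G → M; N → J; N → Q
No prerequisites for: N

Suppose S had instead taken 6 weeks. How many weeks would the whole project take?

The binding path is N→Q→S→H = 6+8+4+9 = 27; finish at 27 weeks.
S lies on that path, so at 6 weeks the path becomes 29 weeks.
The critical path is still N→Q→S→H; finish is now 29 weeks.

29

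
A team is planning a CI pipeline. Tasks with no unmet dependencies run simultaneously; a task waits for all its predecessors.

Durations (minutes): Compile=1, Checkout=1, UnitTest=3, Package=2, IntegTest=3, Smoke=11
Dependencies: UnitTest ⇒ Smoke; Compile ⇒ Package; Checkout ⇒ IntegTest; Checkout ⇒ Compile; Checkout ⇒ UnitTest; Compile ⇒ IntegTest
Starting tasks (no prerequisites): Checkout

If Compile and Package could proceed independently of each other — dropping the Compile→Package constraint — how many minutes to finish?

With the dependency in place, Checkout→UnitTest→Smoke = 1+3+11 = 15 sets the finish at 15 minutes.
Without Compile→Package, Package's earliest start moves from 2 to 0.
The longest chain is now Checkout→UnitTest→Smoke = 1+3+11 = 15, so the CI pipeline takes 15 minutes.

15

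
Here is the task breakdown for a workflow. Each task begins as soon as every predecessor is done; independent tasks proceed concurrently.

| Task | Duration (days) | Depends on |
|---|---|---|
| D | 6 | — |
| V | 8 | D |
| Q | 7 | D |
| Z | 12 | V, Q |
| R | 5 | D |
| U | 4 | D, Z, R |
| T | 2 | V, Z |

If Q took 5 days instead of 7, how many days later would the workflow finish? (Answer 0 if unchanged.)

0

As given, the longest chain is D→V→Z→U = 6+8+12+4 = 30, so the finish is 30 days.
Q is off the critical path — its longest chain is 29 days, giving 1 of slack.
No other chain overtakes it, so the finish is 30 days.
Change in finish: 30 − 30 = +0 days.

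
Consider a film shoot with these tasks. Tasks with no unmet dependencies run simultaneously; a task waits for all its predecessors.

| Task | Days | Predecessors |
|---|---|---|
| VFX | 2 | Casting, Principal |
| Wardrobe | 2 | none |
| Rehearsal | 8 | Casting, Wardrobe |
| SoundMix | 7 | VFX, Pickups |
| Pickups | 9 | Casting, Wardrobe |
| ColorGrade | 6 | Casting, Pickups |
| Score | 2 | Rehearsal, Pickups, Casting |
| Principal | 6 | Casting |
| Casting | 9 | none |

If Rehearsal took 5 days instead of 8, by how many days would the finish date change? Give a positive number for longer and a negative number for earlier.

0

The binding path is Casting→Pickups→SoundMix = 9+9+7 = 25; finish at 25 days.
The longest path through Rehearsal is only 19 days, so Rehearsal has float 6.
The critical path is still Casting→Pickups→SoundMix; finish is now 25 days.
Change in finish: 25 − 25 = +0 days.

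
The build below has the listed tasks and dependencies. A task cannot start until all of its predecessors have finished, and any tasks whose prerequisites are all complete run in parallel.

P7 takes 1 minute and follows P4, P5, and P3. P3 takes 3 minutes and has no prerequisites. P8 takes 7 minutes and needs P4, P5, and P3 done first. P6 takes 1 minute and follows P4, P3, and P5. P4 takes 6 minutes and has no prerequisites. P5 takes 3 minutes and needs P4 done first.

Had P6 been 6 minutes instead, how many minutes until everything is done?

16

The binding path is P4→P5→P8 = 6+3+7 = 16; finish at 16 minutes.
The longest path through P6 is only 10 minutes, so P6 has float 6.
That remains the longest chain; total 16 minutes.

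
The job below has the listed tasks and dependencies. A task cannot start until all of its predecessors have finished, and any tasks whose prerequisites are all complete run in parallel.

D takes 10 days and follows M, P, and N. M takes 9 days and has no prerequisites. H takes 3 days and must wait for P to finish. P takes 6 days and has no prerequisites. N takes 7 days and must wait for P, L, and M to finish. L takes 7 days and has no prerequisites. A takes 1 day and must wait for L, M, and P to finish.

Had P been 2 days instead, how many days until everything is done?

Actual critical path: M→N→D = 9+7+10 = 26 ⇒ 26 days.
The longest path through P is only 23 days, so P has float 3.
No other chain overtakes it, so the finish is 26 days.

26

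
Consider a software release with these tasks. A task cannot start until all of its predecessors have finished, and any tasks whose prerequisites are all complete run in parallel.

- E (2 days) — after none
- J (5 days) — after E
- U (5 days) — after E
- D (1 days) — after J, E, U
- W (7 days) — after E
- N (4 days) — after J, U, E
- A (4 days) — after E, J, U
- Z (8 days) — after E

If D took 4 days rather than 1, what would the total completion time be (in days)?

Baseline: E→J→N = 2+5+4 = 11 → 11 days.
The longest path through D is only 8 days, so D has float 3.
The binding chain switches to E→J→D = 2+5+4 = 11; finish 11 days.

11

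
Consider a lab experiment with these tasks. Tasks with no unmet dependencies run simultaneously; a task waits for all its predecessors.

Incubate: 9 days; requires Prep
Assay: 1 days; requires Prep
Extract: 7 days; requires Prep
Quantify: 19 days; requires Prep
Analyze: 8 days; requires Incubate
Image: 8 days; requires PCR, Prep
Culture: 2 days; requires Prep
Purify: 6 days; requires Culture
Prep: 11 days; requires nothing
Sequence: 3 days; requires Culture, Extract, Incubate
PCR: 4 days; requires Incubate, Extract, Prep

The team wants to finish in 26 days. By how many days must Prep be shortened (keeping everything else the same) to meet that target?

6

Current finish: 32 days; target: 26.
Prep is on every critical path, so each day cut from Prep cuts the finish by one (this holds down to a finish of 22).
Need 32 − 26 = 6 days off Prep → Prep becomes 5 days, finish becomes 26.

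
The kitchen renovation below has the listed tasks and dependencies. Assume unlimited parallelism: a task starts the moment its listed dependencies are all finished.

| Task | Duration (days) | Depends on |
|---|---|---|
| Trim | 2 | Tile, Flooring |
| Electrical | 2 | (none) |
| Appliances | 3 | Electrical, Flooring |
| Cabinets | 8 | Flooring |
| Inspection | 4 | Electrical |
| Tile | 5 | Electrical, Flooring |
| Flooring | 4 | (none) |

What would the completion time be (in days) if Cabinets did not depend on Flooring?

Before: longest chain Flooring→Cabinets = 4+8 = 12, finish 12.
Without Flooring→Cabinets, Cabinets's earliest start moves from 4 to 0.
The longest chain is now Flooring→Tile→Trim = 4+5+2 = 11, so the job takes 11 days.

11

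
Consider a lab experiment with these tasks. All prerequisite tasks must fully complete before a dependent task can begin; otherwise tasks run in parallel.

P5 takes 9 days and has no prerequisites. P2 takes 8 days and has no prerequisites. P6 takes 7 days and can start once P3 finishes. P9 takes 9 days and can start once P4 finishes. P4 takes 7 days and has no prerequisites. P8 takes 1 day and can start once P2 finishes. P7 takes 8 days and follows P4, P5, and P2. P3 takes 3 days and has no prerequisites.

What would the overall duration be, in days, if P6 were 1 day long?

As given, the longest chain is P5→P7 = 9+8 = 17, so the finish is 17 days.
P6 is off the critical path — its longest chain is 10 days, giving 7 of slack.
The critical path is still P5→P7; finish is now 17 days.

17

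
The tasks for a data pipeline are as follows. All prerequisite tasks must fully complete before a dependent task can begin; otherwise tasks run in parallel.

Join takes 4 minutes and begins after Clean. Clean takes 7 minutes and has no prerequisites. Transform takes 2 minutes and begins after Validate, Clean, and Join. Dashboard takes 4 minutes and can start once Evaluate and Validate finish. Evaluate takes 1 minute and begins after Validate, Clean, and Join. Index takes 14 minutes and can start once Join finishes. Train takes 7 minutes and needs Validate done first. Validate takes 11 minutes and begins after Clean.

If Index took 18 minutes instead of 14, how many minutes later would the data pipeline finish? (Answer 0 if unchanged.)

4

Critical path before the change: Clean→Join→Index = 7+4+14 = 25 giving 25 minutes.
Since Index is critical, the +4 change carries straight to that chain (now 29 minutes).
The critical path is still Clean→Join→Index; finish is now 29 minutes.
Change in finish: 29 − 25 = +4 minutes.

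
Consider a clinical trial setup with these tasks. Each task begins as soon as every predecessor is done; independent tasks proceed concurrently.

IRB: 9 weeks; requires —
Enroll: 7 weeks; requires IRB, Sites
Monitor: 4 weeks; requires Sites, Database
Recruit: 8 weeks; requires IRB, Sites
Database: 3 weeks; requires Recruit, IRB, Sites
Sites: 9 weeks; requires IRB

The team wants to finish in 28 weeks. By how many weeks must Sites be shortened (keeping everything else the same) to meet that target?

5

Current finish: 33 weeks; target: 28.
Sites is on every critical path, so each week cut from Sites cuts the finish by one (this holds down to a finish of 25).
Need 33 − 28 = 5 weeks off Sites → Sites becomes 4 weeks, finish becomes 28.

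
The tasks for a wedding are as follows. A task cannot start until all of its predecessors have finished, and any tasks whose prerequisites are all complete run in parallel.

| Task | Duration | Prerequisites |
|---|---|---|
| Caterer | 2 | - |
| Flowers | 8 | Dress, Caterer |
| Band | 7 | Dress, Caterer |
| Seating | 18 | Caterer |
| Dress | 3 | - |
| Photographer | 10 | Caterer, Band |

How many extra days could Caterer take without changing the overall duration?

Caterer→Seating = 2+18 = 20 sets the makespan at 20 days.
The longest chain containing Caterer totals 20 days.
Slack of Caterer = 0 − 0 = 0 days.

0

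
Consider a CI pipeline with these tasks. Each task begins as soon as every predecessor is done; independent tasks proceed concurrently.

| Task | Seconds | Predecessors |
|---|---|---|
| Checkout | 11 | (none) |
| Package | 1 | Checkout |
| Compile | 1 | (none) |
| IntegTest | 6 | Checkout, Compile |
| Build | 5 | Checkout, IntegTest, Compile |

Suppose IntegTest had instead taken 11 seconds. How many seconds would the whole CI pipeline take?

27

Baseline: Checkout→IntegTest→Build = 11+6+5 = 22 → 22 seconds.
Since IntegTest is critical, the +5 change carries straight to that chain (now 27 seconds).
No other chain overtakes it, so the finish is 27 seconds.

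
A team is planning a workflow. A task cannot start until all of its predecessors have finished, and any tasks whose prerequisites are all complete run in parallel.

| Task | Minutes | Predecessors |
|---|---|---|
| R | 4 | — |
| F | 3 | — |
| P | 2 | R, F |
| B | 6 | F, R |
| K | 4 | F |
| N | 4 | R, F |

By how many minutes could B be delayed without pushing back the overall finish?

Critical path: R→B = 4+6 = 10, so the finish is 10 minutes.
B finishes as early as 10 and must finish by 10.
Float = 10 − 10 = 0.

0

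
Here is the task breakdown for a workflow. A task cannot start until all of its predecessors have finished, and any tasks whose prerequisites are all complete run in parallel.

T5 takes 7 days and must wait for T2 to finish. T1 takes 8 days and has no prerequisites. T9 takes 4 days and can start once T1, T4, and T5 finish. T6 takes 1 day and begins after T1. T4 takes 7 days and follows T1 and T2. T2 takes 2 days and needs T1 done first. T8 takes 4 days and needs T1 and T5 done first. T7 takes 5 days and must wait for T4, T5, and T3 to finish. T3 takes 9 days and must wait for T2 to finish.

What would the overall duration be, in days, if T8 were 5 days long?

Critical path before the change: T1→T2→T3→T7 = 8+2+9+5 = 24 giving 24 days.
The longest path through T8 is only 21 days, so T8 has float 3.
No other chain overtakes it, so the finish is 24 days.

24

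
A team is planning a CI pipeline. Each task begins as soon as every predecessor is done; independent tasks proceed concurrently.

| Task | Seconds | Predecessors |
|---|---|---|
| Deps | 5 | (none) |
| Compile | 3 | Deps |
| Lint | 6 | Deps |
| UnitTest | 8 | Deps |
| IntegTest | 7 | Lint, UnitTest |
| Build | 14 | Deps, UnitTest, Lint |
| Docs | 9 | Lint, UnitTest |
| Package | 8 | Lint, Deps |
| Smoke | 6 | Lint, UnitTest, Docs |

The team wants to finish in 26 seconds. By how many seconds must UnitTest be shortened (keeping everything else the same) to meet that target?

2

Current finish: 28 seconds; target: 26.
UnitTest is on every critical path, so each second cut from UnitTest cuts the finish by one (this holds down to a finish of 26).
Need 28 − 26 = 2 seconds off UnitTest → UnitTest becomes 6 seconds, finish becomes 26.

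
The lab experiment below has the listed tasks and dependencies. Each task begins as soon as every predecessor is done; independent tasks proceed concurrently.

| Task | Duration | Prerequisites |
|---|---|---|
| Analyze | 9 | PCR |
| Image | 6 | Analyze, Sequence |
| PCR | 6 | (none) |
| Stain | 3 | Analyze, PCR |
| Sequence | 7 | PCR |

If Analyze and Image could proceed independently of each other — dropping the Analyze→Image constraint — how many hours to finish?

Original critical path: PCR→Analyze→Image = 6+9+6 = 21 ⇒ 21 hours.
Without Analyze→Image, Image's earliest start moves from 15 to 13.
After: PCR→Sequence→Image = 6+7+6 = 19 → 19 hours.

19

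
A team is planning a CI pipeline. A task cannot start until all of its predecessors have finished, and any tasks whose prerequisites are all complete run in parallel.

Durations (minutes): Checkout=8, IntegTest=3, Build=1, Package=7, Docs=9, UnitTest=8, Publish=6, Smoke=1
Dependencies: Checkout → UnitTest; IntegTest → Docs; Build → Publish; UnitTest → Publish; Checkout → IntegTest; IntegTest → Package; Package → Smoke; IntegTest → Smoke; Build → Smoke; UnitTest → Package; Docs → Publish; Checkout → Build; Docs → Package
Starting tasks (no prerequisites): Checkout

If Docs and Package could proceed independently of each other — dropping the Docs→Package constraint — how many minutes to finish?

Original critical path: Checkout→IntegTest→Docs→Package→Smoke = 8+3+9+7+1 = 28 ⇒ 28 minutes.
Without Docs→Package, Package's earliest start moves from 20 to 16.
After: Checkout→IntegTest→Docs→Publish = 8+3+9+6 = 26 → 26 minutes.

26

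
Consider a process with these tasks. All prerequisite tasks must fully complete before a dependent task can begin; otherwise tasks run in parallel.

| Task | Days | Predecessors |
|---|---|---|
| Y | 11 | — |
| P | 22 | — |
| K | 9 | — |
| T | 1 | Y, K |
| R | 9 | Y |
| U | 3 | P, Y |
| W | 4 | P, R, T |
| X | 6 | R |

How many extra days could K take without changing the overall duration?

12

The longest chain is Y→R→X = 11+9+6 = 26; overall finish 26 days.
Longest path through K: 14 days (earliest finish 9, latest finish 21).
Float = 26 − 14 = 12.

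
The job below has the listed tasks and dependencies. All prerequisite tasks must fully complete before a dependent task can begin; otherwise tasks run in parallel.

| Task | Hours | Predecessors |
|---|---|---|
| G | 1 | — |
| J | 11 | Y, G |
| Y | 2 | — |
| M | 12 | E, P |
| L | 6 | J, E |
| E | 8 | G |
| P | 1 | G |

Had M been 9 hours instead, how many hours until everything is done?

19

Actual critical path: G→E→M = 1+8+12 = 21 ⇒ 21 hours.
M is on the critical path; changing it to 9 makes that path 18 hours.
Now Y→J→L = 2+11+6 = 19 is longest, so the finish becomes 19 hours.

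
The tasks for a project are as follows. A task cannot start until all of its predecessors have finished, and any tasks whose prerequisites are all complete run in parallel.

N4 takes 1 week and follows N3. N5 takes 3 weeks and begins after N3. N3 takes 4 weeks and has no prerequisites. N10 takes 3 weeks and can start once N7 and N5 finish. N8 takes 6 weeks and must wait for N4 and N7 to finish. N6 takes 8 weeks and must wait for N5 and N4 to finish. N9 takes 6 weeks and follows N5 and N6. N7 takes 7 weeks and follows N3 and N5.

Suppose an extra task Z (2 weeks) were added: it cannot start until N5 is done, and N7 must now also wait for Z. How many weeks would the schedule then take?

22

Originally the schedule takes 21 weeks.
With Z inserted, N7 now waits for max(N3, N5, Z).
New critical path: N3→N5→Z→N7→N8 = 4+3+2+7+6 = 22 ⇒ 22 weeks.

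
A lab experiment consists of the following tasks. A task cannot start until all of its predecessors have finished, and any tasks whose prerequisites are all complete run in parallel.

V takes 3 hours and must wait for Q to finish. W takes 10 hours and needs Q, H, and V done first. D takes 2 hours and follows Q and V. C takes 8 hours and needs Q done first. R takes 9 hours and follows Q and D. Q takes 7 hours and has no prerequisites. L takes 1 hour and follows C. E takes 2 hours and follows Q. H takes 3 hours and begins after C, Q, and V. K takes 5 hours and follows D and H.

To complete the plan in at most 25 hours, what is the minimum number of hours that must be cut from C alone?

3

Current finish: 28 hours; target: 25.
C is on every critical path, so each hour cut from C cuts the finish by one (this holds down to a finish of 23).
Need 28 − 25 = 3 hours off C → C becomes 5 hours, finish becomes 25.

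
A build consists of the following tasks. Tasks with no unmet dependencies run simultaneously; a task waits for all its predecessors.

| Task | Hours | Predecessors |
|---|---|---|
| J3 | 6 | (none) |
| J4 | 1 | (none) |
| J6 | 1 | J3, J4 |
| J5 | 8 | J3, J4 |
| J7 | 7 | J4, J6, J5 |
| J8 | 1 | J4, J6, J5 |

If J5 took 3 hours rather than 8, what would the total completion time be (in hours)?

The binding path is J3→J5→J7 = 6+8+7 = 21; finish at 21 hours.
J5 lies on that path, so at 3 hours the path becomes 16 hours.
That remains the longest chain; total 16 hours.

16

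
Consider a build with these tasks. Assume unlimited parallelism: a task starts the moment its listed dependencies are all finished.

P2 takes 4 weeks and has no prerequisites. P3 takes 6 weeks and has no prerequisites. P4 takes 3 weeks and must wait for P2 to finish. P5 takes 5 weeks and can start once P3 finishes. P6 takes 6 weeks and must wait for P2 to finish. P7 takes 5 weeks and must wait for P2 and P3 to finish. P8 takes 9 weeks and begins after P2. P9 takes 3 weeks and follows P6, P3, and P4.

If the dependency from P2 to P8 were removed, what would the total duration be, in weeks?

13

Original critical path: P2→P6→P9 = 4+6+3 = 13 ⇒ 13 weeks.
Without P2→P8, P8's earliest start moves from 4 to 0.
New critical path: P2→P6→P9 = 4+6+3 = 13 ⇒ 13 weeks.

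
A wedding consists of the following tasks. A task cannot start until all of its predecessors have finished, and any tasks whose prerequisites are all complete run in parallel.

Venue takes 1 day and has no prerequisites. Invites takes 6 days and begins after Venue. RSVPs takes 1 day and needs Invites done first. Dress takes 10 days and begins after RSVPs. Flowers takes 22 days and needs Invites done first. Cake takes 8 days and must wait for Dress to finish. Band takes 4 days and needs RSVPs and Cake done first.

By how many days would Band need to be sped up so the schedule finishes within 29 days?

Current finish: 30 days; target: 29.
Band is on every critical path, so each day cut from Band cuts the finish by one (this holds down to a finish of 29).
Need 30 − 29 = 1 day off Band → Band becomes 3 days, finish becomes 29.

1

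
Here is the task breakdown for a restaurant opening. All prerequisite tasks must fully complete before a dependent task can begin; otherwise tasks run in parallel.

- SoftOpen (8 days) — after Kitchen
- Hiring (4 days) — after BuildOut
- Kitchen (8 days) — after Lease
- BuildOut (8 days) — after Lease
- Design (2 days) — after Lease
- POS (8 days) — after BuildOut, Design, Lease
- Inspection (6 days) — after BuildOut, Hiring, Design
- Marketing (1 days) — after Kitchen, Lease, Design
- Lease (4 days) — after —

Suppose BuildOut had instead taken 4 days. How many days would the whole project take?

20

The binding path is Lease→BuildOut→Hiring→Inspection = 4+8+4+6 = 22; finish at 22 days.
BuildOut lies on that path, so at 4 days the path becomes 18 days.
New critical path: Lease→Kitchen→SoftOpen = 4+8+8 = 20 ⇒ 20 days.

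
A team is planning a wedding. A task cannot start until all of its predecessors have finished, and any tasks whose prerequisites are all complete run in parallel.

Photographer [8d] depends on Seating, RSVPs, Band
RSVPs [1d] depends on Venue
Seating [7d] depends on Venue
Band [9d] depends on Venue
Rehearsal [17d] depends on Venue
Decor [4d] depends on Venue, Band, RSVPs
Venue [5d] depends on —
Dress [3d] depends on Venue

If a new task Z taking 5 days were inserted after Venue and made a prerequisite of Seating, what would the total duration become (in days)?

Originally the project takes 22 days.
With Z inserted, Seating now waits for max(Venue, Z).
New critical path: Venue→Z→Seating→Photographer = 5+5+7+8 = 25 ⇒ 25 days.

25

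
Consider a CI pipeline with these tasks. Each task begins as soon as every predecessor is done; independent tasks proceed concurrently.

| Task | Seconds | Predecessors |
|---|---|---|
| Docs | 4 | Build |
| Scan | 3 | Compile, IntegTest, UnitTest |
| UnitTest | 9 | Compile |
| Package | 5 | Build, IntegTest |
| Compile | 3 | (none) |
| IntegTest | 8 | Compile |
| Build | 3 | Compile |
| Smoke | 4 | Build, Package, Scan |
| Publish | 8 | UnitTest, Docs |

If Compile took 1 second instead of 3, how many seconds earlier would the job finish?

Critical path before the change: Compile→UnitTest→Publish = 3+9+8 = 20 giving 20 seconds.
Compile lies on that path, so at 1 second the path becomes 18 seconds.
No other chain overtakes it, so the finish is 18 seconds.
Change in finish: 18 − 20 = -2 seconds.

2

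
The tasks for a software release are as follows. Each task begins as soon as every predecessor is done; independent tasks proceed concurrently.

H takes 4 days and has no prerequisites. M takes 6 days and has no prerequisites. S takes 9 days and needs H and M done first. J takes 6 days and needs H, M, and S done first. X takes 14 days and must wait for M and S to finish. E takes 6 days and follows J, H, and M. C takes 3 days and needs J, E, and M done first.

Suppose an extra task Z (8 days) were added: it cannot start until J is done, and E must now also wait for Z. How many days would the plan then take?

38

Originally the plan takes 30 days.
With Z inserted, E now waits for max(J, H, M, Z).
New critical path: M→S→J→Z→E→C = 6+9+6+8+6+3 = 38 ⇒ 38 days.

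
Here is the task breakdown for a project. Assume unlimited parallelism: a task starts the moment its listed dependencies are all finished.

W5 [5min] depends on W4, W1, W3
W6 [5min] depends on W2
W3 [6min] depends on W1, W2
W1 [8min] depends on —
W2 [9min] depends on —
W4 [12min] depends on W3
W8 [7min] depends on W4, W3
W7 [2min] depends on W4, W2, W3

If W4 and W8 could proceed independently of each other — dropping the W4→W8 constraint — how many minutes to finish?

Before: longest chain W2→W3→W4→W8 = 9+6+12+7 = 34, finish 34.
Without W4→W8, W8's earliest start moves from 27 to 15.
New critical path: W2→W3→W4→W5 = 9+6+12+5 = 32 ⇒ 32 minutes.

32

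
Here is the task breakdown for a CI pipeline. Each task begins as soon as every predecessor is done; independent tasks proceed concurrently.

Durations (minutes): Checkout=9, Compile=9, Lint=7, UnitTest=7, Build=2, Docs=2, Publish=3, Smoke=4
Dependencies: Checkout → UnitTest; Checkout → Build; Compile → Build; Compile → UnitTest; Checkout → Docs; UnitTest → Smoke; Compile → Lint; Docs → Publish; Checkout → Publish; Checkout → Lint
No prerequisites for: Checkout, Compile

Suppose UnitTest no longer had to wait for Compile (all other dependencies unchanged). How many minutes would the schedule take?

Before: longest chain Checkout→UnitTest→Smoke = 9+7+4 = 20, finish 20.
Dropping Compile→UnitTest doesn't change UnitTest's earliest start (9); another predecessor still binds.
After: Checkout→UnitTest→Smoke = 9+7+4 = 20 → 20 minutes.

20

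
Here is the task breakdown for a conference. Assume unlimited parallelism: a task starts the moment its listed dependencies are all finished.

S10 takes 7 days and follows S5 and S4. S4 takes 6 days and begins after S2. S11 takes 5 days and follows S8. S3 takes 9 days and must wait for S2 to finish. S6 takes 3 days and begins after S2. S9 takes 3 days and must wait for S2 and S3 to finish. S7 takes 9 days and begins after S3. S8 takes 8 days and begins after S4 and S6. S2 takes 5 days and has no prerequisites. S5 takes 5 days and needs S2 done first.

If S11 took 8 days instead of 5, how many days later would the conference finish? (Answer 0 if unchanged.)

3

Critical path before the change: S2→S4→S8→S11 = 5+6+8+5 = 24 giving 24 days.
S11 is on the critical path; changing it to 8 makes that path 27 days.
The critical path is still S2→S4→S8→S11; finish is now 27 days.
Change in finish: 27 − 24 = +3 days.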